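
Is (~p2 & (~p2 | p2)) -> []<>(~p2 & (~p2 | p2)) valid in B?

Tableau for the negation ~((~p2 & (~p2 | p2)) -> []<>(~p2 & (~p2 | p2))):
1. ~((~p2 & (~p2 | p2)) -> []<>(~p2 & (~p2 | p2))), u
2. ~p2 & (~p2 | p2), u
3. ~[]<>(~p2 & (~p2 | p2)), u
4. ~p2, u
5. ~p2 | p2, u
6. ~<>(~p2 & (~p2 | p2)), v
7. ~(~p2 & (~p2 | p2)), u
8. ~(~p2 & (~p2 | p2)), v
9. ~(~p2 | p2), u
10. p2, u
Accessibility: uRu, uRv, vRu, vRv
Branch closes: p2 and ~p2 both at u.
All branches of the negation close; one closing branch shown above.

Valid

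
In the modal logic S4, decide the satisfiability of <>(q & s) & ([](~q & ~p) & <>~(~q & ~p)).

No, unsatisfiable

1. <>(q & s) & ([](~q & ~p) & <>~(~q & ~p)), 0
2. <>(q & s), 0
3. [](~q & ~p) & <>~(~q & ~p), 0
4. [](~q & ~p), 0
5. <>~(~q & ~p), 0
6. ~q & ~p, 0
7. ~q, 0
8. ~p, 0
9. q & s, 1
10. q, 1
11. s, 1
12. ~q & ~p, 1
13. ~q, 1
14. ~p, 1
Accessibility: 0R0, 0R1, 1R1
Branch closes: q and ~q both at 1.
(One branch shown.) All branches close.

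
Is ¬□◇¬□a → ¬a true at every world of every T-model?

Not valid

Tableau for the negation ¬(¬□◇¬□a → ¬a):
1. ¬(¬□◇¬□a → ¬a), 0
2. ¬□◇¬□a, 0
3. a, 0
4. ¬◇¬□a, 1
5. □a, 1
6. a, 1
Accessibility: 0R0, 0R1, 1R1
The negation has an open branch (countermodel exists).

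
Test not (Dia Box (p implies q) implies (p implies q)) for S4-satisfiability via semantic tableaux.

1. not (Dia Box (p implies q) implies (p implies q)), 0
2. Dia Box (p implies q), 0
3. not (p implies q), 0
4. p, 0
5. not q, 0
6. Box (p implies q), 1
7. p implies q, 1
8. q, 1
Accessibility: 0R0, 0R1, 1R1

Satisfiable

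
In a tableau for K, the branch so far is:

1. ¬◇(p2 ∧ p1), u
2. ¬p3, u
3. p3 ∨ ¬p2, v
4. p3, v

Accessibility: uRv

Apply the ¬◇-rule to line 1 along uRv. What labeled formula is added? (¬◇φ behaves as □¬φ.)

¬(p2 ∧ p1), v

¬◇φ behaves as □¬φ: propagate the negated body to each accessible world.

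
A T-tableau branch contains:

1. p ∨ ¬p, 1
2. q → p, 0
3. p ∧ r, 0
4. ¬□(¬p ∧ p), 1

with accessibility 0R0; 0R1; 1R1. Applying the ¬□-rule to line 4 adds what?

a fresh world 2 with 1R2, and ¬(¬p ∧ p) at 2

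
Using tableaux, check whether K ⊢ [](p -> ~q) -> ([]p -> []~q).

Yes, valid

Tableau for the negation ~([](p -> ~q) -> ([]p -> []~q)):
1. ~([](p -> ~q) -> ([]p -> []~q)), w0
2. [](p -> ~q), w0
3. ~([]p -> []~q), w0
4. []p, w0
5. ~[]~q, w0
6. q, w1
7. p -> ~q, w1
8. p, w1
9. ~q, w1
Accessibility: w0Rw1
Branch closes: q and ~q both at w1.
Every branch of the negation's tableau closes; the branch above is one of them.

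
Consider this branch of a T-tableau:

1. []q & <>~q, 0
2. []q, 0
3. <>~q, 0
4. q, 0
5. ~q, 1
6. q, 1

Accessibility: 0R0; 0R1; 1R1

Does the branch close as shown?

Yes, closed

Both q and ~q appear at 1.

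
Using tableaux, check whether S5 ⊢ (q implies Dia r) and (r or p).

Tableau for the negation not ((q implies Dia r) and (r or p)):
1. not ((q implies Dia r) and (r or p)), 0
2. not (r or p), 0
3. not r, 0
4. not p, 0
Accessibility: 0R0
The negation has an open branch (countermodel exists).

Invalid (countermodel exists)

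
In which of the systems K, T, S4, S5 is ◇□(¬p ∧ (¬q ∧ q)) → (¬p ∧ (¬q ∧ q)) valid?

K-tableau for the negation ¬(◇□(¬p ∧ (¬q ∧ q)) → (¬p ∧ (¬q ∧ q))):
1. ¬(◇□(¬p ∧ (¬q ∧ q)) → (¬p ∧ (¬q ∧ q))), 0
2. ◇□(¬p ∧ (¬q ∧ q)), 0
3. ¬(¬p ∧ (¬q ∧ q)), 0
4. ¬(¬q ∧ q), 0
5. ¬q, 0
6. □(¬p ∧ (¬q ∧ q)), 1
Accessibility: 0R1
Complete open branch: countermodel on a K-frame, so not valid in K.
T-tableau for the negation ¬(◇□(¬p ∧ (¬q ∧ q)) → (¬p ∧ (¬q ∧ q))):
1. ¬(◇□(¬p ∧ (¬q ∧ q)) → (¬p ∧ (¬q ∧ q))), 0
2. ◇□(¬p ∧ (¬q ∧ q)), 0
3. ¬(¬p ∧ (¬q ∧ q)), 0
4. ¬(¬q ∧ q), 0
5. ¬q, 0
6. □(¬p ∧ (¬q ∧ q)), 1
7. ¬p ∧ (¬q ∧ q), 1
8. ¬p, 1
9. ¬q ∧ q, 1
10. ¬q, 1
11. q, 1
Accessibility: 0R0, 0R1, 1R1
Branch closes: q and ¬q both at 1.
Every branch closes (one shown): valid in T, hence also in S4, S5 (every theorem of T is a theorem of S4 and S5).

T, S4, S5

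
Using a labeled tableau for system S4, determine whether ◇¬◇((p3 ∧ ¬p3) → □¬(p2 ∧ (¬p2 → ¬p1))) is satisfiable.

1. ◇¬◇((p3 ∧ ¬p3) → □¬(p2 ∧ (¬p2 → ¬p1))), u
2. ¬◇((p3 ∧ ¬p3) → □¬(p2 ∧ (¬p2 → ¬p1))), v
3. ¬((p3 ∧ ¬p3) → □¬(p2 ∧ (¬p2 → ¬p1))), v
4. p3 ∧ ¬p3, v
5. ¬□¬(p2 ∧ (¬p2 → ¬p1)), v
6. p3, v
7. ¬p3, v
Accessibility: uRu, uRv, vRv
Branch closes: p3 and ¬p3 both at v.
(One branch shown.) All branches close.

No, unsatisfiable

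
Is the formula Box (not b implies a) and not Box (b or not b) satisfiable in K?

1. Box (not b implies a) and not Box (b or not b), 0
2. Box (not b implies a), 0
3. not Box (b or not b), 0
4. not (b or not b), 1
5. not b, 1
6. b, 1
Accessibility: 0R1
Branch closes: b and not b both at 1.
Every branch closes; the branch above is one of them.

Unsatisfiable (every branch closes)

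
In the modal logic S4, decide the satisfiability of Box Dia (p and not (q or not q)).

1. Box Dia (p and not (q or not q)), w0
2. Dia (p and not (q or not q)), w0
3. p and not (q or not q), w1
4. p, w1
5. not (q or not q), w1
6. not q, w1
7. q, w1
Accessibility: w0Rw0, w0Rw1, w1Rw1
Branch closes: q and not q both at w1.
Every branch closes; the branch above is one of them.

No, unsatisfiable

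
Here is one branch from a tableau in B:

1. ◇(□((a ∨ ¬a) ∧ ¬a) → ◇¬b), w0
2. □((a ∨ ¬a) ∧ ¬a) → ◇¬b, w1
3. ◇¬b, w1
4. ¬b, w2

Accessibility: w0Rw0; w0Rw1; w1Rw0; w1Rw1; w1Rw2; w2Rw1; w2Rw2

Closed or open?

Not closed

No world carries both an atom and its negation.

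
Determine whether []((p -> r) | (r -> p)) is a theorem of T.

Tableau for the negation ~[]((p -> r) | (r -> p)):
1. ~[]((p -> r) | (r -> p)), w0
2. ~((p -> r) | (r -> p)), w1
3. ~(p -> r), w1
4. ~(r -> p), w1
5. p, w1
6. ~r, w1
7. r, w1
8. ~p, w1
Accessibility: w0Rw0, w0Rw1, w1Rw1
Branch closes: r and ~r both at w1.
All branches of the negation close; one closing branch shown above.

Valid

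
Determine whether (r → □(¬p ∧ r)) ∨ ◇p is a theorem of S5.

Tableau for the negation ¬((r → □(¬p ∧ r)) ∨ ◇p):
1. ¬((r → □(¬p ∧ r)) ∨ ◇p), u
2. ¬(r → □(¬p ∧ r)), u
3. ¬◇p, u
4. r, u
5. ¬□(¬p ∧ r), u
6. ¬p, u
7. ¬(¬p ∧ r), v
8. ¬p, v
9. ¬r, v
Accessibility: uRu, uRv, vRu, vRv
The negation has an open branch (countermodel exists).

No, not valid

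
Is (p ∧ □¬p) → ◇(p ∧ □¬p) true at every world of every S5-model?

Tableau for the negation ¬((p ∧ □¬p) → ◇(p ∧ □¬p)):
1. ¬((p ∧ □¬p) → ◇(p ∧ □¬p)), u
2. p ∧ □¬p, u
3. ¬◇(p ∧ □¬p), u
4. p, u
5. □¬p, u
6. ¬(p ∧ □¬p), u
7. ¬p, u
Accessibility: uRu
Branch closes: p and ¬p both at u.
Every branch of the negation's tableau closes; the branch above is one of them.

Valid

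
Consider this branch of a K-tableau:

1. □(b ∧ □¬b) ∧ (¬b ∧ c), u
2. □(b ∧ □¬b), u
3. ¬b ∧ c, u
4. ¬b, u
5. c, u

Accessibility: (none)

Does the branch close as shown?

No atom appears with both signs at the same world.

Open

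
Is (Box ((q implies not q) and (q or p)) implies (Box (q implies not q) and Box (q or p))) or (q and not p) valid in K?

Tableau for the negation not ((Box ((q implies not q) and (q or p)) implies (Box (q implies not q) and Box (q or p))) or (q and not p)):
1. not ((Box ((q implies not q) and (q or p)) implies (Box (q implies not q) and Box (q or p))) or (q and not p)), 0
2. not (Box ((q implies not q) and (q or p)) implies (Box (q implies not q) and Box (q or p))), 0
3. not (q and not p), 0
4. Box ((q implies not q) and (q or p)), 0
5. not (Box (q implies not q) and Box (q or p)), 0
6. p, 0
7. not Box (q or p), 0
8. not (q or p), 1
9. not q, 1
10. not p, 1
11. (q implies not q) and (q or p), 1
12. q implies not q, 1
13. q or p, 1
14. p, 1
Accessibility: 0R1
Branch closes: p and not p both at 1.
All branches of the negation close; one closing branch shown above.

Valid in K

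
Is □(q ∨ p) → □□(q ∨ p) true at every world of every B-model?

Tableau for the negation ¬(□(q ∨ p) → □□(q ∨ p)):
1. ¬(□(q ∨ p) → □□(q ∨ p)), w0
2. □(q ∨ p), w0
3. ¬□□(q ∨ p), w0
4. q ∨ p, w0
5. p, w0
6. ¬□(q ∨ p), w1
7. q ∨ p, w1
8. p, w1
9. ¬(q ∨ p), w2
10. ¬q, w2
11. ¬p, w2
Accessibility: w0Rw0, w0Rw1, w1Rw0, w1Rw1, w1Rw2, w2Rw1, w2Rw2
The negation has an open branch (countermodel exists).

No, not valid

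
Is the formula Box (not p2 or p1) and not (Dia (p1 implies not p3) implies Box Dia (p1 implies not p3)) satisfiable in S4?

Yes, satisfiable

1. Box (not p2 or p1) and not (Dia (p1 implies not p3) implies Box Dia (p1 implies not p3)), w0
2. Box (not p2 or p1), w0
3. not (Dia (p1 implies not p3) implies Box Dia (p1 implies not p3)), w0
4. Dia (p1 implies not p3), w0
5. not Box Dia (p1 implies not p3), w0
6. not p2 or p1, w0
7. p1, w0
8. p1 implies not p3, w1
9. not p2 or p1, w1
10. not p3, w1
11. p1, w1
12. not Dia (p1 implies not p3), w2
13. not p2 or p1, w2
14. not (p1 implies not p3), w2
15. p1, w2
16. p3, w2
Accessibility: w0Rw0, w0Rw1, w0Rw2, w1Rw1, w2Rw2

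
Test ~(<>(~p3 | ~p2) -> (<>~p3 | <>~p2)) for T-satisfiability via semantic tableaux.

1. ~(<>(~p3 | ~p2) -> (<>~p3 | <>~p2)), u
2. <>(~p3 | ~p2), u   [~->-rule on 1]
3. ~(<>~p3 | <>~p2), u   [~->-rule on 1]
4. ~<>~p3, u   [~|-rule on 3]
5. ~<>~p2, u   [~|-rule on 3]
6. p3, u   [~<>-rule on 4 via uRu]
7. p2, u   [~<>-rule on 5 via uRu]
8. ~p3 | ~p2, v   [<>-rule on 2: fresh world v, uRv]
9. p3, v   [~<>-rule on 4 via uRv]
10. p2, v   [~<>-rule on 5 via uRv]
11. ~p2, v   [|-rule on 8 (branches; this branch)]
Accessibility: uRu, uRv, vRv
Branch closes: p2 and ~p2 both at v.
All branches of the tableau close; one closing branch shown above.

No, unsatisfiable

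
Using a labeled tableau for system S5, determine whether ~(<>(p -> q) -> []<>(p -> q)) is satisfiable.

Unsatisfiable (every branch closes)

1. ~(<>(p -> q) -> []<>(p -> q)), w0
2. <>(p -> q), w0   [~->-rule on 1]
3. ~[]<>(p -> q), w0   [~->-rule on 1]
4. p -> q, w1   [<>-rule on 2: fresh world w1, w0Rw1]
5. q, w1   [->-rule on 4 (branches; this branch)]
6. ~<>(p -> q), w2   [~[]-rule on 3: fresh world w2, w0Rw2]
7. ~(p -> q), w0   [~<>-rule on 6 via w2Rw0]
8. p, w0   [~->-rule on 7]
9. ~q, w0   [~->-rule on 7]
10. ~(p -> q), w1   [~<>-rule on 6 via w2Rw1]
11. p, w1   [~->-rule on 10]
12. ~q, w1   [~->-rule on 10]
Accessibility: w0Rw0, w0Rw1, w0Rw2, w1Rw0, w1Rw1, w1Rw2, w2Rw0, w2Rw1, w2Rw2
Branch closes: q and ~q both at w1.
(One branch shown.) All branches close.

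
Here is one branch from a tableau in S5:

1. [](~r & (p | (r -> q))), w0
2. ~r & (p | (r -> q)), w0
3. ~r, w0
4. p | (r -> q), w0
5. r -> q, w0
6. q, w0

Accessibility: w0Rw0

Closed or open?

No, open

There is no literal clash: for every atom and world, at most one sign appears.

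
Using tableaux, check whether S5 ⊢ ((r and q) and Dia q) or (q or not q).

Valid

Tableau for the negation not (((r and q) and Dia q) or (q or not q)):
1. not (((r and q) and Dia q) or (q or not q)), u
2. not ((r and q) and Dia q), u
3. not (q or not q), u
4. not q, u
5. q, u
Accessibility: uRu
Branch closes: q and not q both at u.
All branches of the negation close; one closing branch shown above.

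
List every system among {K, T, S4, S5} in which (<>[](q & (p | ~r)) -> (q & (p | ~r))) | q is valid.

S5

S4-tableau for the negation ~((<>[](q & (p | ~r)) -> (q & (p | ~r))) | q):
1. ~((<>[](q & (p | ~r)) -> (q & (p | ~r))) | q), u
2. ~(<>[](q & (p | ~r)) -> (q & (p | ~r))), u   [~|-rule on 1]
3. ~q, u   [~|-rule on 1]
4. <>[](q & (p | ~r)), u   [~->-rule on 2]
5. ~(q & (p | ~r)), u   [~->-rule on 2]
6. ~(p | ~r), u   [~&-rule on 5 (branches; this branch)]
7. ~p, u   [~|-rule on 6]
8. r, u   [~|-rule on 6]
9. [](q & (p | ~r)), v   [<>-rule on 4: fresh world v, uRv]
10. q & (p | ~r), v   [[]-rule on 9 via vRv]
11. q, v   [&-rule on 10]
12. p | ~r, v   [&-rule on 10]
13. ~r, v   [|-rule on 12 (branches; this branch)]
Accessibility: uRu, uRv, vRv
Complete open branch: countermodel on an S4-frame, so not valid in S4, nor in K, T (the same frame is also a K-frame and a T-frame).
S5-tableau for the negation ~((<>[](q & (p | ~r)) -> (q & (p | ~r))) | q):
1. ~((<>[](q & (p | ~r)) -> (q & (p | ~r))) | q), u
2. ~(<>[](q & (p | ~r)) -> (q & (p | ~r))), u   [~|-rule on 1]
3. ~q, u   [~|-rule on 1]
4. <>[](q & (p | ~r)), u   [~->-rule on 2]
5. ~(q & (p | ~r)), u   [~->-rule on 2]
6. ~(p | ~r), u   [~&-rule on 5 (branches; this branch)]
7. ~p, u   [~|-rule on 6]
8. r, u   [~|-rule on 6]
9. [](q & (p | ~r)), v   [<>-rule on 4: fresh world v, uRv]
10. q & (p | ~r), u   [[]-rule on 9 via vRu]
11. q, u   [&-rule on 10]
12. p | ~r, u   [&-rule on 10]
Accessibility: uRu, uRv, vRu, vRv
Branch closes: q and ~q both at u.
Every branch closes (one shown): valid in S5.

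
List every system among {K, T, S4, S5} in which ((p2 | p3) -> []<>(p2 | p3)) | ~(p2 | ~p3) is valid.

S5-tableau for the negation ~(((p2 | p3) -> []<>(p2 | p3)) | ~(p2 | ~p3)):
1. ~(((p2 | p3) -> []<>(p2 | p3)) | ~(p2 | ~p3)), u
2. ~((p2 | p3) -> []<>(p2 | p3)), u
3. p2 | ~p3, u
4. p2 | p3, u
5. ~[]<>(p2 | p3), u
6. ~p3, u
7. p2, u
8. ~<>(p2 | p3), v
9. ~(p2 | p3), u
10. ~p2, u
Accessibility: uRu, uRv, vRu, vRv
Branch closes: p2 and ~p2 both at u.
Every branch closes (one shown): valid in S5.
S4-tableau for the negation ~(((p2 | p3) -> []<>(p2 | p3)) | ~(p2 | ~p3)):
1. ~(((p2 | p3) -> []<>(p2 | p3)) | ~(p2 | ~p3)), u
2. ~((p2 | p3) -> []<>(p2 | p3)), u
3. p2 | ~p3, u
4. p2 | p3, u
5. ~[]<>(p2 | p3), u
6. ~p3, u
7. p2, u
8. ~<>(p2 | p3), v
9. ~(p2 | p3), v
10. ~p2, v
11. ~p3, v
Accessibility: uRu, uRv, vRv
Complete open branch: countermodel on an S4-frame, so not valid in S4, nor in K, T (the same frame is also a K-frame and a T-frame).

S5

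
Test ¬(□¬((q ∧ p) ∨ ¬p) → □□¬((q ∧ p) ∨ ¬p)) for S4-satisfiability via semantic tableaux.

No, unsatisfiable

1. ¬(□¬((q ∧ p) ∨ ¬p) → □□¬((q ∧ p) ∨ ¬p)), w0
2. □¬((q ∧ p) ∨ ¬p), w0
3. ¬□□¬((q ∧ p) ∨ ¬p), w0
4. ¬((q ∧ p) ∨ ¬p), w0
5. ¬(q ∧ p), w0
6. p, w0
7. ¬q, w0
8. ¬□¬((q ∧ p) ∨ ¬p), w1
9. ¬((q ∧ p) ∨ ¬p), w1
10. ¬(q ∧ p), w1
11. p, w1
12. ¬q, w1
13. (q ∧ p) ∨ ¬p, w2
14. ¬((q ∧ p) ∨ ¬p), w2
15. ¬(q ∧ p), w2
16. p, w2
17. q ∧ p, w2
18. q, w2
19. ¬p, w2
Accessibility: w0Rw0, w0Rw1, w0Rw2, w1Rw1, w1Rw2, w2Rw2
Branch closes: p and ¬p both at w2.
Every branch closes; the branch above is one of them.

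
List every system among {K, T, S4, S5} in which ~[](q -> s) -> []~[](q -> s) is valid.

S5

S5-tableau for the negation ~(~[](q -> s) -> []~[](q -> s)):
1. ~(~[](q -> s) -> []~[](q -> s)), u
2. ~[](q -> s), u
3. ~[]~[](q -> s), u
4. ~(q -> s), v
5. q, v
6. ~s, v
7. [](q -> s), w
8. q -> s, u
9. q -> s, v
10. q -> s, w
11. s, u
12. s, v
Accessibility: uRu, uRv, uRw, vRu, vRv, vRw, wRu, wRv, wRw
Branch closes: s and ~s both at v.
Every branch closes (one shown): valid in S5.
S4-tableau for the negation ~(~[](q -> s) -> []~[](q -> s)):
1. ~(~[](q -> s) -> []~[](q -> s)), u
2. ~[](q -> s), u
3. ~[]~[](q -> s), u
4. ~(q -> s), v
5. q, v
6. ~s, v
7. [](q -> s), w
8. q -> s, w
9. s, w
Accessibility: uRu, uRv, uRw, vRv, wRw
Complete open branch: countermodel on an S4-frame, so not valid in S4, nor in K, T (the same frame is also a K-frame and a T-frame).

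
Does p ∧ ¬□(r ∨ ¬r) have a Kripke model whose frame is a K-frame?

Unsatisfiable

1. p ∧ ¬□(r ∨ ¬r), w0
2. p, w0
3. ¬□(r ∨ ¬r), w0
4. ¬(r ∨ ¬r), w1
5. ¬r, w1
6. r, w1
Accessibility: w0Rw1
Branch closes: r and ¬r both at w1.
All branches of the tableau close; one closing branch shown above.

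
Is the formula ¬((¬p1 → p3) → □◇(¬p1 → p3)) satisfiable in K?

1. ¬((¬p1 → p3) → □◇(¬p1 → p3)), w0
2. ¬p1 → p3, w0
3. ¬□◇(¬p1 → p3), w0
4. p3, w0
5. ¬◇(¬p1 → p3), w1
Accessibility: w0Rw1

Yes, satisfiable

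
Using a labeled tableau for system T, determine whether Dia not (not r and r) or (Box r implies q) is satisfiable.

Satisfiable (open branch found)

1. Dia not (not r and r) or (Box r implies q), 0
2. Box r implies q, 0   [or-rule on 1 (branches; this branch)]
3. q, 0   [implies-rule on 2 (branches; this branch)]
Accessibility: 0R0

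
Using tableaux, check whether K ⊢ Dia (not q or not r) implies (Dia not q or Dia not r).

Tableau for the negation not (Dia (not q or not r) implies (Dia not q or Dia not r)):
1. not (Dia (not q or not r) implies (Dia not q or Dia not r)), 0
2. Dia (not q or not r), 0
3. not (Dia not q or Dia not r), 0
4. not Dia not q, 0
5. not Dia not r, 0
6. not q or not r, 1
7. q, 1
8. r, 1
9. not r, 1
Accessibility: 0R1
Branch closes: r and not r both at 1.
Every branch of the negation's tableau closes; the branch above is one of them.

Yes, valid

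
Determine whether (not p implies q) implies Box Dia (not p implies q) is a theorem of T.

No, not valid

Tableau for the negation not ((not p implies q) implies Box Dia (not p implies q)):
1. not ((not p implies q) implies Box Dia (not p implies q)), 0
2. not p implies q, 0
3. not Box Dia (not p implies q), 0
4. q, 0
5. not Dia (not p implies q), 1
6. not (not p implies q), 1
7. not p, 1
8. not q, 1
Accessibility: 0R0, 0R1, 1R1
The negation has an open branch (countermodel exists).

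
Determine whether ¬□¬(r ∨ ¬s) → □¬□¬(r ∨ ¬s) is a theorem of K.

No, not valid

Tableau for the negation ¬(¬□¬(r ∨ ¬s) → □¬□¬(r ∨ ¬s)):
1. ¬(¬□¬(r ∨ ¬s) → □¬□¬(r ∨ ¬s)), 0
2. ¬□¬(r ∨ ¬s), 0
3. ¬□¬□¬(r ∨ ¬s), 0
4. r ∨ ¬s, 1
5. ¬s, 1
6. □¬(r ∨ ¬s), 2
Accessibility: 0R1, 0R2
The negation has an open branch (countermodel exists).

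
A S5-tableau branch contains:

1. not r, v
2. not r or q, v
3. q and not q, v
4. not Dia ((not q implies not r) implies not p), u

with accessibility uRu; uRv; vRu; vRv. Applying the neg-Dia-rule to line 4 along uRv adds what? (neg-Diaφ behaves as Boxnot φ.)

neg-Diaφ behaves as Boxnot φ: propagate the negated body to each accessible world.

not ((not q implies not r) implies not p), v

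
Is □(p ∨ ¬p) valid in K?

Valid

Tableau for the negation ¬□(p ∨ ¬p):
1. ¬□(p ∨ ¬p), 0
2. ¬(p ∨ ¬p), 1   [¬□-rule on 1: fresh world 1, 0R1]
3. ¬p, 1   [¬∨-rule on 2]
4. p, 1   [¬∨-rule on 2]
Accessibility: 0R1
Branch closes: p and ¬p both at 1.
Every branch of the negation's tableau closes; the branch above is one of them.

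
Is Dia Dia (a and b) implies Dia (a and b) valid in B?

Tableau for the negation not (Dia Dia (a and b) implies Dia (a and b)):
1. not (Dia Dia (a and b) implies Dia (a and b)), 0
2. Dia Dia (a and b), 0
3. not Dia (a and b), 0
4. not (a and b), 0
5. not b, 0
6. Dia (a and b), 1
7. not (a and b), 1
8. not b, 1
9. a and b, 2
10. a, 2
11. b, 2
Accessibility: 0R0, 0R1, 1R0, 1R1, 1R2, 2R1, 2R2
The negation has an open branch (countermodel exists).

No, not valid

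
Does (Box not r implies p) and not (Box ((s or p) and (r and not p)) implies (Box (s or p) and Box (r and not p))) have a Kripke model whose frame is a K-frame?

1. (Box not r implies p) and not (Box ((s or p) and (r and not p)) implies (Box (s or p) and Box (r and not p))), 0
2. Box not r implies p, 0
3. not (Box ((s or p) and (r and not p)) implies (Box (s or p) and Box (r and not p))), 0
4. Box ((s or p) and (r and not p)), 0
5. not (Box (s or p) and Box (r and not p)), 0
6. not Box not r, 0
7. not Box (s or p), 0
8. r, 1
9. (s or p) and (r and not p), 1
10. s or p, 1
11. r and not p, 1
12. not p, 1
13. s, 1
14. not (s or p), 2
15. not s, 2
16. not p, 2
17. (s or p) and (r and not p), 2
18. s or p, 2
19. r and not p, 2
20. r, 2
21. p, 2
Accessibility: 0R1, 0R2
Branch closes: p and not p both at 2.
(One branch shown.) All branches close.

No, unsatisfiable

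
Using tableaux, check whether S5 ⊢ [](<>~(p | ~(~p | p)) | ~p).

Tableau for the negation ~[](<>~(p | ~(~p | p)) | ~p):
1. ~[](<>~(p | ~(~p | p)) | ~p), u
2. ~(<>~(p | ~(~p | p)) | ~p), v
3. ~<>~(p | ~(~p | p)), v
4. p, v
5. p | ~(~p | p), u
6. p | ~(~p | p), v
7. p, u
Accessibility: uRu, uRv, vRu, vRv
The negation has an open branch (countermodel exists).

No, not valid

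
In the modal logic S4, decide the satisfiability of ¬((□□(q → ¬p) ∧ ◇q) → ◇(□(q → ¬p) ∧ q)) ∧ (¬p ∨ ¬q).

1. ¬((□□(q → ¬p) ∧ ◇q) → ◇(□(q → ¬p) ∧ q)) ∧ (¬p ∨ ¬q), 0
2. ¬((□□(q → ¬p) ∧ ◇q) → ◇(□(q → ¬p) ∧ q)), 0
3. ¬p ∨ ¬q, 0
4. □□(q → ¬p) ∧ ◇q, 0
5. ¬◇(□(q → ¬p) ∧ q), 0
6. □□(q → ¬p), 0
7. ◇q, 0
8. ¬(□(q → ¬p) ∧ q), 0
9. □(q → ¬p), 0
10. q → ¬p, 0
11. ¬q, 0
12. ¬p, 0
13. q, 1
14. ¬(□(q → ¬p) ∧ q), 1
15. □(q → ¬p), 1
16. q → ¬p, 1
17. ¬□(q → ¬p), 1
18. ¬p, 1
19. ¬(q → ¬p), 2
20. q, 2
21. p, 2
22. ¬(□(q → ¬p) ∧ q), 2
23. □(q → ¬p), 2
24. q → ¬p, 2
25. ¬□(q → ¬p), 2
26. ¬p, 2
Accessibility: 0R0, 0R1, 0R2, 1R1, 1R2, 2R2
Branch closes: p and ¬p both at 2.
All branches of the tableau close; one closing branch shown above.

No, unsatisfiable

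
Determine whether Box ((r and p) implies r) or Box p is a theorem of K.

Tableau for the negation not (Box ((r and p) implies r) or Box p):
1. not (Box ((r and p) implies r) or Box p), 0
2. not Box ((r and p) implies r), 0
3. not Box p, 0
4. not ((r and p) implies r), 1
5. r and p, 1
6. not r, 1
7. r, 1
8. p, 1
Accessibility: 0R1
Branch closes: r and not r both at 1.
All branches of the negation close; one closing branch shown above.

Valid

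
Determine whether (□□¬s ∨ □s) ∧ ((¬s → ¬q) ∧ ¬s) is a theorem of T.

Tableau for the negation ¬((□□¬s ∨ □s) ∧ ((¬s → ¬q) ∧ ¬s)):
1. ¬((□□¬s ∨ □s) ∧ ((¬s → ¬q) ∧ ¬s)), u
2. ¬((¬s → ¬q) ∧ ¬s), u   [¬∧-rule on 1 (branches; this branch)]
3. s, u   [¬∧-rule on 2 (branches; this branch)]
Accessibility: uRu
The negation has an open branch (countermodel exists).

Not valid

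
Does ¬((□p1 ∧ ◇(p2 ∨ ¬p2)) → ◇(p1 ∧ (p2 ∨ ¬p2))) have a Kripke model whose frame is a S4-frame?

1. ¬((□p1 ∧ ◇(p2 ∨ ¬p2)) → ◇(p1 ∧ (p2 ∨ ¬p2))), 0
2. □p1 ∧ ◇(p2 ∨ ¬p2), 0
3. ¬◇(p1 ∧ (p2 ∨ ¬p2)), 0
4. □p1, 0
5. ◇(p2 ∨ ¬p2), 0
6. ¬(p1 ∧ (p2 ∨ ¬p2)), 0
7. p1, 0
8. ¬(p2 ∨ ¬p2), 0
9. ¬p2, 0
10. p2, 0
Accessibility: 0R0
Branch closes: p2 and ¬p2 both at 0.
All branches of the tableau close; one closing branch shown above.

No, unsatisfiable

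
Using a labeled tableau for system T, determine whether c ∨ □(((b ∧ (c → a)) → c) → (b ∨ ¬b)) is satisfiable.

Satisfiable (open branch found)

1. c ∨ □(((b ∧ (c → a)) → c) → (b ∨ ¬b)), w0
2. □(((b ∧ (c → a)) → c) → (b ∨ ¬b)), w0   [∨-rule on 1 (branches; this branch)]
3. ((b ∧ (c → a)) → c) → (b ∨ ¬b), w0   [□-rule on 2 via w0Rw0]
4. b ∨ ¬b, w0   [→-rule on 3 (branches; this branch)]
5. ¬b, w0   [∨-rule on 4 (branches; this branch)]
Accessibility: w0Rw0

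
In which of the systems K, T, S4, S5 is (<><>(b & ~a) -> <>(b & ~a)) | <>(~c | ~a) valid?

S4, S5

S4-tableau for the negation ~((<><>(b & ~a) -> <>(b & ~a)) | <>(~c | ~a)):
1. ~((<><>(b & ~a) -> <>(b & ~a)) | <>(~c | ~a)), w0
2. ~(<><>(b & ~a) -> <>(b & ~a)), w0   [~|-rule on 1]
3. ~<>(~c | ~a), w0   [~|-rule on 1]
4. <><>(b & ~a), w0   [~->-rule on 2]
5. ~<>(b & ~a), w0   [~->-rule on 2]
6. ~(~c | ~a), w0   [~<>-rule on 3 via w0Rw0]
7. c, w0   [~|-rule on 6]
8. a, w0   [~|-rule on 6]
9. ~(b & ~a), w0   [~<>-rule on 5 via w0Rw0]
10. <>(b & ~a), w1   [<>-rule on 4: fresh world w1, w0Rw1]
11. ~(~c | ~a), w1   [~<>-rule on 3 via w0Rw1]
12. c, w1   [~|-rule on 11]
13. a, w1   [~|-rule on 11]
14. ~(b & ~a), w1   [~<>-rule on 5 via w0Rw1]
15. b & ~a, w2   [<>-rule on 10: fresh world w2, w1Rw2]
16. b, w2   [&-rule on 15]
17. ~a, w2   [&-rule on 15]
18. ~(~c | ~a), w2   [~<>-rule on 3 via w0Rw2]
19. c, w2   [~|-rule on 18]
20. a, w2   [~|-rule on 18]
Accessibility: w0Rw0, w0Rw1, w0Rw2, w1Rw1, w1Rw2, w2Rw2
Branch closes: a and ~a both at w2.
Every branch closes (one shown): valid in S4, hence also in S5 (every theorem of S4 is a theorem of S5).
T-tableau for the negation ~((<><>(b & ~a) -> <>(b & ~a)) | <>(~c | ~a)):
1. ~((<><>(b & ~a) -> <>(b & ~a)) | <>(~c | ~a)), w0
2. ~(<><>(b & ~a) -> <>(b & ~a)), w0   [~|-rule on 1]
3. ~<>(~c | ~a), w0   [~|-rule on 1]
4. <><>(b & ~a), w0   [~->-rule on 2]
5. ~<>(b & ~a), w0   [~->-rule on 2]
6. ~(~c | ~a), w0   [~<>-rule on 3 via w0Rw0]
7. c, w0   [~|-rule on 6]
8. a, w0   [~|-rule on 6]
9. ~(b & ~a), w0   [~<>-rule on 5 via w0Rw0]
10. <>(b & ~a), w1   [<>-rule on 4: fresh world w1, w0Rw1]
11. ~(~c | ~a), w1   [~<>-rule on 3 via w0Rw1]
12. c, w1   [~|-rule on 11]
13. a, w1   [~|-rule on 11]
14. ~(b & ~a), w1   [~<>-rule on 5 via w0Rw1]
15. b & ~a, w2   [<>-rule on 10: fresh world w2, w1Rw2]
16. b, w2   [&-rule on 15]
17. ~a, w2   [&-rule on 15]
Accessibility: w0Rw0, w0Rw1, w1Rw1, w1Rw2, w2Rw2
Complete open branch: countermodel on a T-frame, so not valid in T, nor in K (the same frame is also a K-frame).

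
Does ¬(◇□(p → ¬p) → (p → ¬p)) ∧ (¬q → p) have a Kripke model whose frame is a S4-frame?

1. ¬(◇□(p → ¬p) → (p → ¬p)) ∧ (¬q → p), w0
2. ¬(◇□(p → ¬p) → (p → ¬p)), w0
3. ¬q → p, w0
4. ◇□(p → ¬p), w0
5. ¬(p → ¬p), w0
6. p, w0
7. □(p → ¬p), w1
8. p → ¬p, w1
9. ¬p, w1
Accessibility: w0Rw0, w0Rw1, w1Rw1

Yes, satisfiable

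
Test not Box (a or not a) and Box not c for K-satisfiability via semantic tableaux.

1. not Box (a or not a) and Box not c, 0
2. not Box (a or not a), 0
3. Box not c, 0
4. not (a or not a), 1
5. not a, 1
6. a, 1
Accessibility: 0R1
Branch closes: a and not a both at 1.
All branches of the tableau close; one closing branch shown above.

No, unsatisfiable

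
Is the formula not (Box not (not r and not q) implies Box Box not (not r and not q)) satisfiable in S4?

1. not (Box not (not r and not q) implies Box Box not (not r and not q)), u
2. Box not (not r and not q), u
3. not Box Box not (not r and not q), u
4. not (not r and not q), u
5. q, u
6. not Box not (not r and not q), v
7. not (not r and not q), v
8. q, v
9. not r and not q, w
10. not r, w
11. not q, w
12. not (not r and not q), w
13. q, w
Accessibility: uRu, uRv, uRw, vRv, vRw, wRw
Branch closes: q and not q both at w.
Every branch closes; the branch above is one of them.

Unsatisfiable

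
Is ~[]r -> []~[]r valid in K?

No, not valid

Tableau for the negation ~(~[]r -> []~[]r):
1. ~(~[]r -> []~[]r), 0
2. ~[]r, 0
3. ~[]~[]r, 0
4. ~r, 1
5. []r, 2
Accessibility: 0R1, 0R2
The negation has an open branch (countermodel exists).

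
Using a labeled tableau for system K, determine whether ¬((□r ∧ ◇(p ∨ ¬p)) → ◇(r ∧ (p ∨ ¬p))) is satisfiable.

1. ¬((□r ∧ ◇(p ∨ ¬p)) → ◇(r ∧ (p ∨ ¬p))), u
2. □r ∧ ◇(p ∨ ¬p), u
3. ¬◇(r ∧ (p ∨ ¬p)), u
4. □r, u
5. ◇(p ∨ ¬p), u
6. p ∨ ¬p, v
7. ¬(r ∧ (p ∨ ¬p)), v
8. r, v
9. ¬p, v
10. ¬(p ∨ ¬p), v
11. p, v
Accessibility: uRv
Branch closes: p and ¬p both at v.
All branches of the tableau close; one closing branch shown above.

No, unsatisfiable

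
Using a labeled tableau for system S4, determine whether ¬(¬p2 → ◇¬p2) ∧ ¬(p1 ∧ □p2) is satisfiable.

Unsatisfiable

1. ¬(¬p2 → ◇¬p2) ∧ ¬(p1 ∧ □p2), w0
2. ¬(¬p2 → ◇¬p2), w0   [∧-rule on 1]
3. ¬(p1 ∧ □p2), w0   [∧-rule on 1]
4. ¬p2, w0   [¬→-rule on 2]
5. ¬◇¬p2, w0   [¬→-rule on 2]
6. p2, w0   [¬◇-rule on 5 via w0Rw0]
Accessibility: w0Rw0
Branch closes: p2 and ¬p2 both at w0.
Every branch closes; the branch above is one of them.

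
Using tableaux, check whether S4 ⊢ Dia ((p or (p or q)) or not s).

No, not valid

Tableau for the negation not Dia ((p or (p or q)) or not s):
1. not Dia ((p or (p or q)) or not s), u
2. not ((p or (p or q)) or not s), u   [neg-Dia-rule on 1 via uRu]
3. not (p or (p or q)), u   [neg-or-rule on 2]
4. s, u   [neg-or-rule on 2]
5. not p, u   [neg-or-rule on 3]
6. not (p or q), u   [neg-or-rule on 3]
7. not q, u   [neg-or-rule on 6]
Accessibility: uRu
The negation has an open branch (countermodel exists).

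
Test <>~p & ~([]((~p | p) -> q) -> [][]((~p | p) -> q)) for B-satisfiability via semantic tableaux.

1. <>~p & ~([]((~p | p) -> q) -> [][]((~p | p) -> q)), u
2. <>~p, u   [&-rule on 1]
3. ~([]((~p | p) -> q) -> [][]((~p | p) -> q)), u   [&-rule on 1]
4. []((~p | p) -> q), u   [~->-rule on 3]
5. ~[][]((~p | p) -> q), u   [~->-rule on 3]
6. (~p | p) -> q, u   [[]-rule on 4 via uRu]
7. q, u   [->-rule on 6 (branches; this branch)]
8. ~p, v   [<>-rule on 2: fresh world v, uRv]
9. (~p | p) -> q, v   [[]-rule on 4 via uRv]
10. q, v   [->-rule on 9 (branches; this branch)]
11. ~[]((~p | p) -> q), w   [~[]-rule on 5: fresh world w, uRw]
12. (~p | p) -> q, w   [[]-rule on 4 via uRw]
13. q, w   [->-rule on 12 (branches; this branch)]
14. ~((~p | p) -> q), x   [~[]-rule on 11: fresh world x, wRx]
15. ~p | p, x   [~->-rule on 14]
16. ~q, x   [~->-rule on 14]
17. p, x   [|-rule on 15 (branches; this branch)]
Accessibility: uRu, uRv, uRw, vRu, vRv, wRu, wRw, wRx, xRw, xRx

Yes, satisfiable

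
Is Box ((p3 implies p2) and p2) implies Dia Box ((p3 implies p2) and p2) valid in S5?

Tableau for the negation not (Box ((p3 implies p2) and p2) implies Dia Box ((p3 implies p2) and p2)):
1. not (Box ((p3 implies p2) and p2) implies Dia Box ((p3 implies p2) and p2)), 0
2. Box ((p3 implies p2) and p2), 0
3. not Dia Box ((p3 implies p2) and p2), 0
4. (p3 implies p2) and p2, 0
5. p3 implies p2, 0
6. p2, 0
7. not Box ((p3 implies p2) and p2), 0
8. not ((p3 implies p2) and p2), 1
9. (p3 implies p2) and p2, 1
10. p3 implies p2, 1
11. p2, 1
12. not Box ((p3 implies p2) and p2), 1
13. not (p3 implies p2), 1
14. p3, 1
15. not p2, 1
Accessibility: 0R0, 0R1, 1R0, 1R1
Branch closes: p2 and not p2 both at 1.
All branches of the negation close; one closing branch shown above.

Valid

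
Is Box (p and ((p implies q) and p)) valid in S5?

Tableau for the negation not Box (p and ((p implies q) and p)):
1. not Box (p and ((p implies q) and p)), u
2. not (p and ((p implies q) and p)), v   [neg-Box-rule on 1: fresh world v, uRv]
3. not ((p implies q) and p), v   [neg-and-rule on 2 (branches; this branch)]
4. not p, v   [neg-and-rule on 3 (branches; this branch)]
Accessibility: uRu, uRv, vRu, vRv
The negation has an open branch (countermodel exists).

Invalid (countermodel exists)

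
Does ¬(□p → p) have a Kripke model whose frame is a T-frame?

1. ¬(□p → p), u
2. □p, u
3. ¬p, u
4. p, u
Accessibility: uRu
Branch closes: p and ¬p both at u.
All branches of the tableau close; one closing branch shown above.

No, unsatisfiable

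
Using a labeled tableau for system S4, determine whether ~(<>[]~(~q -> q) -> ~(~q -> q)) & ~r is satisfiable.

1. ~(<>[]~(~q -> q) -> ~(~q -> q)) & ~r, u
2. ~(<>[]~(~q -> q) -> ~(~q -> q)), u   [&-rule on 1]
3. ~r, u   [&-rule on 1]
4. <>[]~(~q -> q), u   [~->-rule on 2]
5. ~q -> q, u   [~->-rule on 2]
6. q, u   [->-rule on 5 (branches; this branch)]
7. []~(~q -> q), v   [<>-rule on 4: fresh world v, uRv]
8. ~(~q -> q), v   [[]-rule on 7 via vRv]
9. ~q, v   [~->-rule on 8]
Accessibility: uRu, uRv, vRv

Satisfiable (open branch found)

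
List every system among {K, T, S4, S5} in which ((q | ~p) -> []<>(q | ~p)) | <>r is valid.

S4-tableau for the negation ~(((q | ~p) -> []<>(q | ~p)) | <>r):
1. ~(((q | ~p) -> []<>(q | ~p)) | <>r), 0
2. ~((q | ~p) -> []<>(q | ~p)), 0
3. ~<>r, 0
4. q | ~p, 0
5. ~[]<>(q | ~p), 0
6. ~r, 0
7. ~p, 0
8. ~<>(q | ~p), 1
9. ~r, 1
10. ~(q | ~p), 1
11. ~q, 1
12. p, 1
Accessibility: 0R0, 0R1, 1R1
Complete open branch: countermodel on an S4-frame, so not valid in S4, nor in K, T (the same frame is also a K-frame and a T-frame).
S5-tableau for the negation ~(((q | ~p) -> []<>(q | ~p)) | <>r):
1. ~(((q | ~p) -> []<>(q | ~p)) | <>r), 0
2. ~((q | ~p) -> []<>(q | ~p)), 0
3. ~<>r, 0
4. q | ~p, 0
5. ~[]<>(q | ~p), 0
6. ~r, 0
7. ~p, 0
8. ~<>(q | ~p), 1
9. ~r, 1
10. ~(q | ~p), 0
11. ~q, 0
12. p, 0
Accessibility: 0R0, 0R1, 1R0, 1R1
Branch closes: p and ~p both at 0.
Every branch closes (one shown): valid in S5.

S5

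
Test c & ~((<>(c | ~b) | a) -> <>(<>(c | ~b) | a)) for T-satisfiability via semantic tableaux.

1. c & ~((<>(c | ~b) | a) -> <>(<>(c | ~b) | a)), u
2. c, u
3. ~((<>(c | ~b) | a) -> <>(<>(c | ~b) | a)), u
4. <>(c | ~b) | a, u
5. ~<>(<>(c | ~b) | a), u
6. ~(<>(c | ~b) | a), u
7. ~<>(c | ~b), u
8. ~a, u
9. ~(c | ~b), u
10. ~c, u
11. b, u
Accessibility: uRu
Branch closes: c and ~c both at u.
Every branch closes; the branch above is one of them.

No, unsatisfiable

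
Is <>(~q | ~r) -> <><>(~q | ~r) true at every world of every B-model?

Tableau for the negation ~(<>(~q | ~r) -> <><>(~q | ~r)):
1. ~(<>(~q | ~r) -> <><>(~q | ~r)), u
2. <>(~q | ~r), u
3. ~<><>(~q | ~r), u
4. ~<>(~q | ~r), u
5. ~(~q | ~r), u
6. q, u
7. r, u
8. ~q | ~r, v
9. ~<>(~q | ~r), v
10. ~(~q | ~r), v
11. q, v
12. r, v
13. ~r, v
Accessibility: uRu, uRv, vRu, vRv
Branch closes: r and ~r both at v.
All branches of the negation close; one closing branch shown above.

Valid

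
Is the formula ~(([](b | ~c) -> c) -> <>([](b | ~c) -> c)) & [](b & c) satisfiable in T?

1. ~(([](b | ~c) -> c) -> <>([](b | ~c) -> c)) & [](b & c), w0
2. ~(([](b | ~c) -> c) -> <>([](b | ~c) -> c)), w0
3. [](b & c), w0
4. [](b | ~c) -> c, w0
5. ~<>([](b | ~c) -> c), w0
6. b & c, w0
7. b, w0
8. c, w0
9. ~([](b | ~c) -> c), w0
10. [](b | ~c), w0
11. ~c, w0
Accessibility: w0Rw0
Branch closes: c and ~c both at w0.
Every branch closes; the branch above is one of them.

Unsatisfiable (every branch closes)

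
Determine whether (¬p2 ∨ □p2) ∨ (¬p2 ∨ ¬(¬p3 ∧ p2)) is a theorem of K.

Tableau for the negation ¬((¬p2 ∨ □p2) ∨ (¬p2 ∨ ¬(¬p3 ∧ p2))):
1. ¬((¬p2 ∨ □p2) ∨ (¬p2 ∨ ¬(¬p3 ∧ p2))), 0
2. ¬(¬p2 ∨ □p2), 0
3. ¬(¬p2 ∨ ¬(¬p3 ∧ p2)), 0
4. p2, 0
5. ¬□p2, 0
6. ¬p3 ∧ p2, 0
7. ¬p3, 0
8. ¬p2, 1
Accessibility: 0R1
The negation has an open branch (countermodel exists).

No, not valid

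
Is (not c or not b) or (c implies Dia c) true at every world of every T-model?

Valid

Tableau for the negation not ((not c or not b) or (c implies Dia c)):
1. not ((not c or not b) or (c implies Dia c)), u
2. not (not c or not b), u   [neg-or-rule on 1]
3. not (c implies Dia c), u   [neg-or-rule on 1]
4. c, u   [neg-or-rule on 2]
5. b, u   [neg-or-rule on 2]
6. not Dia c, u   [neg-implies-rule on 3]
7. not c, u   [neg-Dia-rule on 6 via uRu]
Accessibility: uRu
Branch closes: c and not c both at u.
Every branch of the negation's tableau closes; the branch above is one of them.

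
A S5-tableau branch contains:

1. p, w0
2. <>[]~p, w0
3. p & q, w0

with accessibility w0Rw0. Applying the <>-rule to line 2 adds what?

a fresh world w1 with w0Rw1, and []~p at w1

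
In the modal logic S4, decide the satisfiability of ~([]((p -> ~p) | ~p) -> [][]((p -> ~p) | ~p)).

1. ~([]((p -> ~p) | ~p) -> [][]((p -> ~p) | ~p)), 0
2. []((p -> ~p) | ~p), 0
3. ~[][]((p -> ~p) | ~p), 0
4. (p -> ~p) | ~p, 0
5. p -> ~p, 0
6. ~p, 0
7. ~[]((p -> ~p) | ~p), 1
8. (p -> ~p) | ~p, 1
9. p -> ~p, 1
10. ~p, 1
11. ~((p -> ~p) | ~p), 2
12. ~(p -> ~p), 2
13. p, 2
14. (p -> ~p) | ~p, 2
15. p -> ~p, 2
16. ~p, 2
Accessibility: 0R0, 0R1, 0R2, 1R1, 1R2, 2R2
Branch closes: p and ~p both at 2.
Every branch closes; the branch above is one of them.

Unsatisfiable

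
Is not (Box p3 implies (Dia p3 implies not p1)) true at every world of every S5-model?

Tableau for the negation Box p3 implies (Dia p3 implies not p1):
1. Box p3 implies (Dia p3 implies not p1), u
2. Dia p3 implies not p1, u
3. not p1, u
Accessibility: uRu
The negation has an open branch (countermodel exists).

Not valid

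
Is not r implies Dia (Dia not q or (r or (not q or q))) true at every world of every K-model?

No, not valid

Tableau for the negation not (not r implies Dia (Dia not q or (r or (not q or q)))):
1. not (not r implies Dia (Dia not q or (r or (not q or q)))), w0
2. not r, w0   [neg-implies-rule on 1]
3. not Dia (Dia not q or (r or (not q or q))), w0   [neg-implies-rule on 1]
The negation has an open branch (countermodel exists).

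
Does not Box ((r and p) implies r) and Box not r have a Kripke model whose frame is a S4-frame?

1. not Box ((r and p) implies r) and Box not r, 0
2. not Box ((r and p) implies r), 0   [and-rule on 1]
3. Box not r, 0   [and-rule on 1]
4. not r, 0   [Box-rule on 3 via 0R0]
5. not ((r and p) implies r), 1   [neg-Box-rule on 2: fresh world 1, 0R1]
6. r and p, 1   [neg-implies-rule on 5]
7. not r, 1   [neg-implies-rule on 5]
8. r, 1   [and-rule on 6]
9. p, 1   [and-rule on 6]
Accessibility: 0R0, 0R1, 1R1
Branch closes: r and not r both at 1.
(One branch shown.) All branches close.

Unsatisfiable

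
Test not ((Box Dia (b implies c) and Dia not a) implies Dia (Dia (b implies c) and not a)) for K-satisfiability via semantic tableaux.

Unsatisfiable

1. not ((Box Dia (b implies c) and Dia not a) implies Dia (Dia (b implies c) and not a)), 0
2. Box Dia (b implies c) and Dia not a, 0   [neg-implies-rule on 1]
3. not Dia (Dia (b implies c) and not a), 0   [neg-implies-rule on 1]
4. Box Dia (b implies c), 0   [and-rule on 2]
5. Dia not a, 0   [and-rule on 2]
6. not a, 1   [Dia-rule on 5: fresh world 1, 0R1]
7. not (Dia (b implies c) and not a), 1   [neg-Dia-rule on 3 via 0R1]
8. Dia (b implies c), 1   [Box-rule on 4 via 0R1]
9. not Dia (b implies c), 1   [neg-and-rule on 7 (branches; this branch)]
10. b implies c, 2   [Dia-rule on 8: fresh world 2, 1R2]
11. not (b implies c), 2   [neg-Dia-rule on 9 via 1R2]
12. b, 2   [neg-implies-rule on 11]
13. not c, 2   [neg-implies-rule on 11]
14. c, 2   [implies-rule on 10 (branches; this branch)]
Accessibility: 0R1, 1R2
Branch closes: c and not c both at 2.
(One branch shown.) All branches close.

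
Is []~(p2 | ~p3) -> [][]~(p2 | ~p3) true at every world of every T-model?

Tableau for the negation ~([]~(p2 | ~p3) -> [][]~(p2 | ~p3)):
1. ~([]~(p2 | ~p3) -> [][]~(p2 | ~p3)), u
2. []~(p2 | ~p3), u   [~->-rule on 1]
3. ~[][]~(p2 | ~p3), u   [~->-rule on 1]
4. ~(p2 | ~p3), u   [[]-rule on 2 via uRu]
5. ~p2, u   [~|-rule on 4]
6. p3, u   [~|-rule on 4]
7. ~[]~(p2 | ~p3), v   [~[]-rule on 3: fresh world v, uRv]
8. ~(p2 | ~p3), v   [[]-rule on 2 via uRv]
9. ~p2, v   [~|-rule on 8]
10. p3, v   [~|-rule on 8]
11. p2 | ~p3, w   [~[]-rule on 7: fresh world w, vRw]
12. ~p3, w   [|-rule on 11 (branches; this branch)]
Accessibility: uRu, uRv, vRv, vRw, wRw
The negation has an open branch (countermodel exists).

No, not valid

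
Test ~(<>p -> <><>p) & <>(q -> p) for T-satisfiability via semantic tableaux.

Unsatisfiable

1. ~(<>p -> <><>p) & <>(q -> p), w0
2. ~(<>p -> <><>p), w0   [&-rule on 1]
3. <>(q -> p), w0   [&-rule on 1]
4. <>p, w0   [~->-rule on 2]
5. ~<><>p, w0   [~->-rule on 2]
6. ~<>p, w0   [~<>-rule on 5 via w0Rw0]
7. ~p, w0   [~<>-rule on 6 via w0Rw0]
8. q -> p, w1   [<>-rule on 3: fresh world w1, w0Rw1]
9. ~<>p, w1   [~<>-rule on 5 via w0Rw1]
10. ~p, w1   [~<>-rule on 6 via w0Rw1]
11. ~q, w1   [->-rule on 8 (branches; this branch)]
12. p, w2   [<>-rule on 4: fresh world w2, w0Rw2]
13. ~<>p, w2   [~<>-rule on 5 via w0Rw2]
14. ~p, w2   [~<>-rule on 6 via w0Rw2]
Accessibility: w0Rw0, w0Rw1, w0Rw2, w1Rw1, w2Rw2
Branch closes: p and ~p both at w2.
Every branch closes; the branch above is one of them.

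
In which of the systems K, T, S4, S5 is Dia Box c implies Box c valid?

S5

S4-tableau for the negation not (Dia Box c implies Box c):
1. not (Dia Box c implies Box c), w0
2. Dia Box c, w0   [neg-implies-rule on 1]
3. not Box c, w0   [neg-implies-rule on 1]
4. Box c, w1   [Dia-rule on 2: fresh world w1, w0Rw1]
5. c, w1   [Box-rule on 4 via w1Rw1]
6. not c, w2   [neg-Box-rule on 3: fresh world w2, w0Rw2]
Accessibility: w0Rw0, w0Rw1, w0Rw2, w1Rw1, w2Rw2
Complete open branch: countermodel on an S4-frame, so not valid in S4, nor in K, T (the same frame is also a K-frame and a T-frame).
S5-tableau for the negation not (Dia Box c implies Box c):
1. not (Dia Box c implies Box c), w0
2. Dia Box c, w0   [neg-implies-rule on 1]
3. not Box c, w0   [neg-implies-rule on 1]
4. Box c, w1   [Dia-rule on 2: fresh world w1, w0Rw1]
5. c, w0   [Box-rule on 4 via w1Rw0]
6. c, w1   [Box-rule on 4 via w1Rw1]
7. not c, w2   [neg-Box-rule on 3: fresh world w2, w0Rw2]
8. c, w2   [Box-rule on 4 via w1Rw2]
Accessibility: w0Rw0, w0Rw1, w0Rw2, w1Rw0, w1Rw1, w1Rw2, w2Rw0, w2Rw1, w2Rw2
Branch closes: c and not c both at w2.
Every branch closes (one shown): valid in S5.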